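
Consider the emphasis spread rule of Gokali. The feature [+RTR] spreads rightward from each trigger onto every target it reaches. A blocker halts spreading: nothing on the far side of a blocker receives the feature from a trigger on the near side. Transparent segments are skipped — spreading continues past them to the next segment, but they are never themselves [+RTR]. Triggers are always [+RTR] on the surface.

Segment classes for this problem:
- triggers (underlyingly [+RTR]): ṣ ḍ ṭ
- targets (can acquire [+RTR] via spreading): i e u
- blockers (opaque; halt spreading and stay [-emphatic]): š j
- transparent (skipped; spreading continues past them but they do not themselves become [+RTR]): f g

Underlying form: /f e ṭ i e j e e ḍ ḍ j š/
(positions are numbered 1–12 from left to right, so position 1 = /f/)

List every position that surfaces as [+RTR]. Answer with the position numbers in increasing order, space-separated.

From /ṭ/ at 3 rightward: 4 /i/ → [+RTR]; 5 /e/ → [+RTR]; 6 /j/ blocks.
From /ḍ/ at 9 rightward: 10 /ḍ/ is itself a trigger — this domain ends here.
From /ḍ/ at 10 rightward: 11 /j/ blocks.
Targets with no active source: positions 2 7 8 stay [-emphatic].

3 4 5 9 10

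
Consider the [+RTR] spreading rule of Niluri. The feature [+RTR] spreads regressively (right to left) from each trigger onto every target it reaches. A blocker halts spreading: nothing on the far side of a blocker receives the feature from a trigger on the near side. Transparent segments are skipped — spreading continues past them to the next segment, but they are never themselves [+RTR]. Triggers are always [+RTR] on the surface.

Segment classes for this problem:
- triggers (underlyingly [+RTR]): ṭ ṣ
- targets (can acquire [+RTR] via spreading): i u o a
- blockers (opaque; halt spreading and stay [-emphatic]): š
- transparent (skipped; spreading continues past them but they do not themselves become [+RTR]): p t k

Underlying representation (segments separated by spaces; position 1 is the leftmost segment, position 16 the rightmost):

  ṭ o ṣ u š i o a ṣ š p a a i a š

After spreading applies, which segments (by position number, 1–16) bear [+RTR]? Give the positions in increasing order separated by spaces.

From /ṭ/ at 1 leftward: word edge.
From /ṣ/ at 3 leftward: 2 /o/ → [+RTR]; 1 /ṭ/ is itself a trigger — this domain ends here.
From /ṣ/ at 9 leftward: 8 /a/ → [+RTR]; 7 /o/ → [+RTR]; 6 /i/ → [+RTR]; 5 /š/ blocks.
Targets with no active source: positions 4 12 13 14 15 stay [-emphatic].

1 2 3 6 7 8 9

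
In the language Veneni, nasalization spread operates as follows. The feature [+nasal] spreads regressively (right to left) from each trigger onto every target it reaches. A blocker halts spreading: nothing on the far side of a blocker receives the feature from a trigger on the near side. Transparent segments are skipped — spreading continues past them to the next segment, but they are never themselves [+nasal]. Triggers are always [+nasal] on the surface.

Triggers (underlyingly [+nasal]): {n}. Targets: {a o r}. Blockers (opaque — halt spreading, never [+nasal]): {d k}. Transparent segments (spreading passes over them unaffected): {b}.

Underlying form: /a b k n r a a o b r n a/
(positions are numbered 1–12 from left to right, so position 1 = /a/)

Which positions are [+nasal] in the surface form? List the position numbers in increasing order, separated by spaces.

From /n/ at 4 leftward: 3 /k/ blocks.
From /n/ at 11 leftward: 10 /r/ → [+nasal]; 9 /b/ transparent; 8 /o/ → [+nasal]; 7 /a/ → [+nasal]; 6 /a/ → [+nasal]; 5 /r/ → [+nasal]; 4 /n/ is itself a trigger — this domain ends here.
Targets with no active source: positions 1 12 stay [-nasal].

4 5 6 7 8 10 11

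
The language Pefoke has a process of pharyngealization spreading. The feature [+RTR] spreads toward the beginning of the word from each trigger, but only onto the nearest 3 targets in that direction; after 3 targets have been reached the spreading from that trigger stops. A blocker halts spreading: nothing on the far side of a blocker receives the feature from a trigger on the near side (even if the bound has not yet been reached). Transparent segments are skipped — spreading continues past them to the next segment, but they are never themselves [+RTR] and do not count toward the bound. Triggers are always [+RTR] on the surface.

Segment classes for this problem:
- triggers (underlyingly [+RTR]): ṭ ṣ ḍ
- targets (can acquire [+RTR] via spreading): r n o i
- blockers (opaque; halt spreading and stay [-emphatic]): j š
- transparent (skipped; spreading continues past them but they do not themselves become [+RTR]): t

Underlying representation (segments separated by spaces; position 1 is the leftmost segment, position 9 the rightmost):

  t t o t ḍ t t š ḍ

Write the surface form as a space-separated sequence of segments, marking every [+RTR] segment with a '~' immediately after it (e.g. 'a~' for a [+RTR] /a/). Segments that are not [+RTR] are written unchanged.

From /ḍ/ at 5 leftward: 4 /t/ transparent; 3 /o/ → [+RTR]; 2 /t/ transparent; 1 /t/ transparent; word edge.
From /ḍ/ at 9 leftward: 8 /š/ blocks.
[+RTR] positions on the surface: 3 5 9.

t t o~ t ḍ~ t t š ḍ~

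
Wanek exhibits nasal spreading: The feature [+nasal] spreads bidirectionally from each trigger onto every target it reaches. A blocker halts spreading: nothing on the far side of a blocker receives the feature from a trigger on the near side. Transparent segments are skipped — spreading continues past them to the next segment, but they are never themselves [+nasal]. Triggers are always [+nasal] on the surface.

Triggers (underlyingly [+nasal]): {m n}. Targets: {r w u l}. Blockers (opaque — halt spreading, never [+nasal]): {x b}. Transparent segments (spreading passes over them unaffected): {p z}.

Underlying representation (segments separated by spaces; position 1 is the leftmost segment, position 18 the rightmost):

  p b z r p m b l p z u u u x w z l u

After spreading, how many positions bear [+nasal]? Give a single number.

From /m/ at 6 rightward: 7 /b/ blocks.
From /m/ at 6 leftward: 5 /p/ transparent; 4 /r/ → [+nasal]; 3 /z/ transparent; 2 /b/ blocks.
Targets with no active source: positions 8 11 12 13 15 17 18 stay [-nasal].
[+nasal] positions on the surface: 4 6.

2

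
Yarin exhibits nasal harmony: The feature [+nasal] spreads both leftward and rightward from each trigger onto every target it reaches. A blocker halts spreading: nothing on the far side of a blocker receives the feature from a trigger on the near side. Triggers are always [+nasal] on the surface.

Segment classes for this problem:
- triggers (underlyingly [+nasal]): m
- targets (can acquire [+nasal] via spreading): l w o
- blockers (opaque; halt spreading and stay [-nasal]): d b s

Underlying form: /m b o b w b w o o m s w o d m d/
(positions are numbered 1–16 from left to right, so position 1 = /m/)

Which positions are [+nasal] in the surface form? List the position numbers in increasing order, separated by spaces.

1 7 8 9 10 15

From /m/ at 1 rightward: 2 /b/ blocks.
From /m/ at 1 leftward: word edge.
From /m/ at 10 rightward: 11 /s/ blocks.
From /m/ at 10 leftward: 9 /o/ → [+nasal]; 8 /o/ → [+nasal]; 7 /w/ → [+nasal]; 6 /b/ blocks.
From /m/ at 15 rightward: 16 /d/ blocks.
From /m/ at 15 leftward: 14 /d/ blocks.
Targets with no active source: positions 3 5 12 13 stay [-nasal].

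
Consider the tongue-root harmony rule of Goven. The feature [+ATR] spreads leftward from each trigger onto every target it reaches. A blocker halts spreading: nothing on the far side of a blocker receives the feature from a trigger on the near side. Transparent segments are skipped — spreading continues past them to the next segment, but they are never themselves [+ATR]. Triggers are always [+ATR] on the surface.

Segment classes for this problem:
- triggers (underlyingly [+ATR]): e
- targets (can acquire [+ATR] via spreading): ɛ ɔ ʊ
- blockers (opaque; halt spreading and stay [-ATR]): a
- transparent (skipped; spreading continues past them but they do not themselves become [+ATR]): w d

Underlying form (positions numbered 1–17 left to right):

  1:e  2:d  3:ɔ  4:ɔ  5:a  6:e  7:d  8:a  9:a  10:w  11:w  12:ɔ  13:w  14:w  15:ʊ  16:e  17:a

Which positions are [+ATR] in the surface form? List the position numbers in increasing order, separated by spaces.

1 6 12 15 16

From /e/ at 1 leftward: word edge.
From /e/ at 6 leftward: 5 /a/ blocks.
From /e/ at 16 leftward: 15 /ʊ/ → [+ATR]; 14 /w/ transparent; 13 /w/ transparent; 12 /ɔ/ → [+ATR]; 11 /w/ transparent; 10 /w/ transparent; 9 /a/ blocks.
Targets with no active source: positions 3 4 stay [-ATR].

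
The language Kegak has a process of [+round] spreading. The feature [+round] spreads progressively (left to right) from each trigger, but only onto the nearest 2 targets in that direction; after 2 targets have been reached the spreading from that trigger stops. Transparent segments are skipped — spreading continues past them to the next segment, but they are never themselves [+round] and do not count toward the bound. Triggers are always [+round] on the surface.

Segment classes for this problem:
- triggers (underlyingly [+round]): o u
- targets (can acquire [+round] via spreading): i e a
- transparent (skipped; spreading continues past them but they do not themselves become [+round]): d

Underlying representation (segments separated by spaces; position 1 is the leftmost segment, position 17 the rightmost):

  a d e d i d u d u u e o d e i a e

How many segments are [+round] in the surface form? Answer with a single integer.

From /u/ at 7 rightward: 8 /d/ transparent; 9 /u/ is itself a trigger — this domain ends here.
From /u/ at 9 rightward: 10 /u/ is itself a trigger — this domain ends here.
From /u/ at 10 rightward: 11 /e/ → [+round]; 12 /o/ is itself a trigger — this domain ends here.
From /o/ at 12 rightward: 13 /d/ transparent; 14 /e/ → [+round]; 15 /i/ → [+round]; bound reached.
Targets with no active source: positions 1 3 5 16 17 stay [-round].
[+round] positions on the surface: 7 9 10 11 12 14 15.

7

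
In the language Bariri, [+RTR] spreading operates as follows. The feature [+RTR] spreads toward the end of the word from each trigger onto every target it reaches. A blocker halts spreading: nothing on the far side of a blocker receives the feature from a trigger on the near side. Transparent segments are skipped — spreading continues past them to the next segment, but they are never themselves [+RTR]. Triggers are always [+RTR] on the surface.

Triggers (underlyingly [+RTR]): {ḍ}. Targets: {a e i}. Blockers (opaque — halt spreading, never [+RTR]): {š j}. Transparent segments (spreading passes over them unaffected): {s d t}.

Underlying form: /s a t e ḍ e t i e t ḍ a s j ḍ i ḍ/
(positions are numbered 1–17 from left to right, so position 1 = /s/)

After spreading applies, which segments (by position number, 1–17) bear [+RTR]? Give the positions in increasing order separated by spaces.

5 6 8 9 11 12 15 16 17

From /ḍ/ at 5 rightward: 6 /e/ → [+RTR]; 7 /t/ transparent; 8 /i/ → [+RTR]; 9 /e/ → [+RTR]; 10 /t/ transparent; 11 /ḍ/ is itself a trigger — this domain ends here.
From /ḍ/ at 11 rightward: 12 /a/ → [+RTR]; 13 /s/ transparent; 14 /j/ blocks.
From /ḍ/ at 15 rightward: 16 /i/ → [+RTR]; 17 /ḍ/ is itself a trigger — this domain ends here.
From /ḍ/ at 17 rightward: word edge.
Targets with no active source: positions 2 4 stay [-emphatic].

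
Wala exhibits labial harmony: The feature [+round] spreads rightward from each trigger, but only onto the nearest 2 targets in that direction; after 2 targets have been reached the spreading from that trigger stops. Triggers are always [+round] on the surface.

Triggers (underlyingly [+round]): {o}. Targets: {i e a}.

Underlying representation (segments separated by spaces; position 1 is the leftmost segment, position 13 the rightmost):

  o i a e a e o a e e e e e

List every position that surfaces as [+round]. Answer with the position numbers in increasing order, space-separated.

From /o/ at 1 rightward: 2 /i/ → [+round]; 3 /a/ → [+round]; bound reached.
From /o/ at 7 rightward: 8 /a/ → [+round]; 9 /e/ → [+round]; bound reached.
Targets with no active source: positions 4 5 6 10 11 12 13 stay [-round].

1 2 3 7 8 9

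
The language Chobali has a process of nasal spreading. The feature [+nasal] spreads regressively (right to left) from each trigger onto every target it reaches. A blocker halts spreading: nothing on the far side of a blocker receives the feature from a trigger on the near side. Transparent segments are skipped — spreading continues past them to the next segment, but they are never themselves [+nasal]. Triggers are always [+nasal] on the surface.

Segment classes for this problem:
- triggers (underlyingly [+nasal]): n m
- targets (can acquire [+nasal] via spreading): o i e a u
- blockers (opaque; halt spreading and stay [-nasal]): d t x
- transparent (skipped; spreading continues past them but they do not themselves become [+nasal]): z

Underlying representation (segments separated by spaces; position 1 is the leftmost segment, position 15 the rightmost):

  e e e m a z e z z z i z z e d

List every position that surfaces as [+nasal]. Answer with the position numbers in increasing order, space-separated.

From /m/ at 4 leftward: 3 /e/ → [+nasal]; 2 /e/ → [+nasal]; 1 /e/ → [+nasal]; word edge.
Targets with no active source: positions 5 7 11 14 stay [-nasal].

1 2 3 4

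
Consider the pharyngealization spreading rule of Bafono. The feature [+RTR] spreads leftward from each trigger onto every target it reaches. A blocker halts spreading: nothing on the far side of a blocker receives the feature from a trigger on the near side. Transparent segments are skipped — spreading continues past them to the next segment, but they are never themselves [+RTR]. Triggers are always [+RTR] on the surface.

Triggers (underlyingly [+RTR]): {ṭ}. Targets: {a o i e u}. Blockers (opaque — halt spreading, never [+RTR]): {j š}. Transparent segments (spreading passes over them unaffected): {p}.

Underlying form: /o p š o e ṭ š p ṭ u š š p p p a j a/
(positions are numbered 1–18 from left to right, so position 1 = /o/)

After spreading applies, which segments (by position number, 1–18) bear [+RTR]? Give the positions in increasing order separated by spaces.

From /ṭ/ at 6 leftward: 5 /e/ → [+RTR]; 4 /o/ → [+RTR]; 3 /š/ blocks.
From /ṭ/ at 9 leftward: 8 /p/ transparent; 7 /š/ blocks.
Targets with no active source: positions 1 10 16 18 stay [-emphatic].

4 5 6 9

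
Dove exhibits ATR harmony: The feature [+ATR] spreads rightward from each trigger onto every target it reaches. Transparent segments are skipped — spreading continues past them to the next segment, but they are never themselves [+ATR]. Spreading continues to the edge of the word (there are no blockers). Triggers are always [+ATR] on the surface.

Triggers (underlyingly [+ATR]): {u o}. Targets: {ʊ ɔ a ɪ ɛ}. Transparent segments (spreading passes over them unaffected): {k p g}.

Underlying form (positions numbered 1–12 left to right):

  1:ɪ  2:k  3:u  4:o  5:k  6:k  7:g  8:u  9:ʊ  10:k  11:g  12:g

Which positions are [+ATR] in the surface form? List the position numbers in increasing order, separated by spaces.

3 4 8 9

From /u/ at 3 rightward: 4 /o/ is itself a trigger — this domain ends here.
From /o/ at 4 rightward: 5 /k/ transparent; 6 /k/ transparent; 7 /g/ transparent; 8 /u/ is itself a trigger — this domain ends here.
From /u/ at 8 rightward: 9 /ʊ/ → [+ATR]; 10 /k/ transparent; 11 /g/ transparent; 12 /g/ transparent; word edge.
Target with no active source: position 1 stays [-ATR].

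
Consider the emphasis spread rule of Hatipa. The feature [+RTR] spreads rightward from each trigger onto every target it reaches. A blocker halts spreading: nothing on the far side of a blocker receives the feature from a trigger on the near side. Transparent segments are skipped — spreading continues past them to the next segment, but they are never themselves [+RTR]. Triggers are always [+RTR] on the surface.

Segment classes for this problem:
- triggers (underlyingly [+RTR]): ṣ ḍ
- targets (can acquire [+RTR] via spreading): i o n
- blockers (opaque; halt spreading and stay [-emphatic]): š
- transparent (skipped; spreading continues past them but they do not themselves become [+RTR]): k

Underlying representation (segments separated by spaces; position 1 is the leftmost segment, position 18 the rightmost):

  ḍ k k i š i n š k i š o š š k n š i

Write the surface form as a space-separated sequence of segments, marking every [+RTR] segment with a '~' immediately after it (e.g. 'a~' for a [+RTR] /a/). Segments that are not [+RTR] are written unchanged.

From /ḍ/ at 1 rightward: 2 /k/ transparent; 3 /k/ transparent; 4 /i/ → [+RTR]; 5 /š/ blocks.
Targets with no active source: positions 6 7 10 12 16 18 stay [-emphatic].
[+RTR] positions on the surface: 1 4.

ḍ~ k k i~ š i n š k i š o š š k n š i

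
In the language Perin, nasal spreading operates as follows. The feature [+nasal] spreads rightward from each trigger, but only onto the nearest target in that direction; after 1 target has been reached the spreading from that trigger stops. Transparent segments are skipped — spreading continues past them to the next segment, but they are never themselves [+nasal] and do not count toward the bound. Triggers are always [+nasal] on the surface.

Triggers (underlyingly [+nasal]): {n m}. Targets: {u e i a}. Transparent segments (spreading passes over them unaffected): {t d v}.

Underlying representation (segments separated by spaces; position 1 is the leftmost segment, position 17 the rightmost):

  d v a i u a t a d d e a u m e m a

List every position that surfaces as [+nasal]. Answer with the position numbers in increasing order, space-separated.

14 15 16 17

From /m/ at 14 rightward: 15 /e/ → [+nasal]; bound reached.
From /m/ at 16 rightward: 17 /a/ → [+nasal]; bound reached.
Targets with no active source: positions 3 4 5 6 8 11 12 13 stay [-nasal].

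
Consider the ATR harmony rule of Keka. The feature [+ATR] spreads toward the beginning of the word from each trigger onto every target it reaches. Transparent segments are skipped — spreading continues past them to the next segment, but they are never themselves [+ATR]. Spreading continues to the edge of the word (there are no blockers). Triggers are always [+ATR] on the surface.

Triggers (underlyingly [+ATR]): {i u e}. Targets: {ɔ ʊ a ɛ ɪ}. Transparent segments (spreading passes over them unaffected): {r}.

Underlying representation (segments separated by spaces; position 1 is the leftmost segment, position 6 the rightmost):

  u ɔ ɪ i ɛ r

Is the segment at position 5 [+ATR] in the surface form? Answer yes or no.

From /u/ at 1 leftward: word edge.
From /i/ at 4 leftward: 3 /ɪ/ → [+ATR]; 2 /ɔ/ → [+ATR]; 1 /u/ is itself a trigger — this domain ends here.
Target with no active source: position 5 stays [-ATR].
[+ATR] positions on the surface: 1 2 3 4.

no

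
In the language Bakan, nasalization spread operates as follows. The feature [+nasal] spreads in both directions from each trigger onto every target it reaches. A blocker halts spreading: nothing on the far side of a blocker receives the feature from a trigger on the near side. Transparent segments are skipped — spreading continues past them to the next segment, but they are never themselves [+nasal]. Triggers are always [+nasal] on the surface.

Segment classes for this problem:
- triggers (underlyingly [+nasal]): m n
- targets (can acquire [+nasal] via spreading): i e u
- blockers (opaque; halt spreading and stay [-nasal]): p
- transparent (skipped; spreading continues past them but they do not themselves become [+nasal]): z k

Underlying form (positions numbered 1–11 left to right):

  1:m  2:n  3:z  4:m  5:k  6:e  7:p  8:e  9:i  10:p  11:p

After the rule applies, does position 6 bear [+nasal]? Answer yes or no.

From /m/ at 1 rightward: 2 /n/ is itself a trigger — this domain ends here.
From /m/ at 1 leftward: word edge.
From /n/ at 2 rightward: 3 /z/ transparent; 4 /m/ is itself a trigger — this domain ends here.
From /n/ at 2 leftward: 1 /m/ is itself a trigger — this domain ends here.
From /m/ at 4 rightward: 5 /k/ transparent; 6 /e/ → [+nasal]; 7 /p/ blocks.
From /m/ at 4 leftward: 3 /z/ transparent; 2 /n/ is itself a trigger — this domain ends here.
Targets with no active source: positions 8 9 stay [-nasal].
[+nasal] positions on the surface: 1 2 4 6.

yes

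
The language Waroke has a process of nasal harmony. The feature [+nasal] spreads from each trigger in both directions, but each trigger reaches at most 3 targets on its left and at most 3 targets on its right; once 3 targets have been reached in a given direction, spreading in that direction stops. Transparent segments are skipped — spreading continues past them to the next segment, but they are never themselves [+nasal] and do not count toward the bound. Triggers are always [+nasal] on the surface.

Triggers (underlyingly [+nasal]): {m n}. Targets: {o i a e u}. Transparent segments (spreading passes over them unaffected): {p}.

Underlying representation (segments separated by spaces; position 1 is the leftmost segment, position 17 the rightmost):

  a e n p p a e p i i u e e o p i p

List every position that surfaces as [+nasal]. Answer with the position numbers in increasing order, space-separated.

From /n/ at 3 rightward: 4 /p/ transparent; 5 /p/ transparent; 6 /a/ → [+nasal]; 7 /e/ → [+nasal]; 8 /p/ transparent; 9 /i/ → [+nasal]; bound reached.
From /n/ at 3 leftward: 2 /e/ → [+nasal]; 1 /a/ → [+nasal]; word edge.
Targets with no active source: positions 10 11 12 13 14 16 stay [-nasal].

1 2 3 6 7 9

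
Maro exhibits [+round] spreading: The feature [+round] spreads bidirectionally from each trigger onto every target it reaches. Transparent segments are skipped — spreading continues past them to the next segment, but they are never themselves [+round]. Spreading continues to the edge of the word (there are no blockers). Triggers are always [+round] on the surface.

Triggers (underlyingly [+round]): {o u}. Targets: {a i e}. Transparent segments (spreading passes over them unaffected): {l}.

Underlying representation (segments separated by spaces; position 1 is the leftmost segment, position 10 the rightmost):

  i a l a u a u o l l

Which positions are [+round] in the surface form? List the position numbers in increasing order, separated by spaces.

From /u/ at 5 rightward: 6 /a/ → [+round]; 7 /u/ is itself a trigger — this domain ends here.
From /u/ at 5 leftward: 4 /a/ → [+round]; 3 /l/ transparent; 2 /a/ → [+round]; 1 /i/ → [+round]; word edge.
From /u/ at 7 rightward: 8 /o/ is itself a trigger — this domain ends here.
From /u/ at 7 leftward: 6 /a/ → [+round]; 5 /u/ is itself a trigger — this domain ends here.
From /o/ at 8 rightward: 9 /l/ transparent; 10 /l/ transparent; word edge.
From /o/ at 8 leftward: 7 /u/ is itself a trigger — this domain ends here.

1 2 4 5 6 7 8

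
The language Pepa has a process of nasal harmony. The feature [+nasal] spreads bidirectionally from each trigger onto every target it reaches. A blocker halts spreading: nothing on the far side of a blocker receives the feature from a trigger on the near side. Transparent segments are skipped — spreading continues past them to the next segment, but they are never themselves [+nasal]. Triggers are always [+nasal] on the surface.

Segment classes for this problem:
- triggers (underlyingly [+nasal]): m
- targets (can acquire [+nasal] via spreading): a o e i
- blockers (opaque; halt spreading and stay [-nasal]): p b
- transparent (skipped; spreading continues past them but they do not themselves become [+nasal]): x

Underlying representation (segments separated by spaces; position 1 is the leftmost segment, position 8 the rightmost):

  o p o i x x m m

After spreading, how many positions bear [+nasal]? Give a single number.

From /m/ at 7 rightward: 8 /m/ is itself a trigger — this domain ends here.
From /m/ at 7 leftward: 6 /x/ transparent; 5 /x/ transparent; 4 /i/ → [+nasal]; 3 /o/ → [+nasal]; 2 /p/ blocks.
From /m/ at 8 rightward: word edge.
From /m/ at 8 leftward: 7 /m/ is itself a trigger — this domain ends here.
Target with no active source: position 1 stays [-nasal].
[+nasal] positions on the surface: 3 4 7 8.

4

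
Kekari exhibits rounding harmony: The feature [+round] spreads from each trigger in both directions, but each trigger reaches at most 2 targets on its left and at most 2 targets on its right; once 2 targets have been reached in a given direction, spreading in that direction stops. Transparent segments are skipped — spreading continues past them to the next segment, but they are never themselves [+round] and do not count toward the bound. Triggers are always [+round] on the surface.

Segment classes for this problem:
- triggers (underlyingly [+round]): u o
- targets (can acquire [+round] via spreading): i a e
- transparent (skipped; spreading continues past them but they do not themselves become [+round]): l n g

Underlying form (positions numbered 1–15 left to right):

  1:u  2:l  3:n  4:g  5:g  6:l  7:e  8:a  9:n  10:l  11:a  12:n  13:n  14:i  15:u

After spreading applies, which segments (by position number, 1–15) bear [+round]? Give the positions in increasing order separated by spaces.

1 7 8 11 14 15

From /u/ at 1 rightward: 2 /l/ transparent; 3 /n/ transparent; 4 /g/ transparent; 5 /g/ transparent; 6 /l/ transparent; 7 /e/ → [+round]; 8 /a/ → [+round]; bound reached.
From /u/ at 1 leftward: word edge.
From /u/ at 15 rightward: word edge.
From /u/ at 15 leftward: 14 /i/ → [+round]; 13 /n/ transparent; 12 /n/ transparent; 11 /a/ → [+round]; bound reached.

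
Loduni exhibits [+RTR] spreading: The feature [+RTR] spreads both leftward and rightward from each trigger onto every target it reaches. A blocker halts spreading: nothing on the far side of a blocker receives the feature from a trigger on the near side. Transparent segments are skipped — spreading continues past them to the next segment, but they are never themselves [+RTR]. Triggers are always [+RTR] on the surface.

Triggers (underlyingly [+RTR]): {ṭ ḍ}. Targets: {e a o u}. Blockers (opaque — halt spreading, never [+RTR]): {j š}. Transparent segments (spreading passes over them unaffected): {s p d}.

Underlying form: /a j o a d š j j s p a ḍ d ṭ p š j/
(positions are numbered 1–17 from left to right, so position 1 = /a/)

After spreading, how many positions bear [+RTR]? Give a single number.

3

From /ḍ/ at 12 rightward: 13 /d/ transparent; 14 /ṭ/ is itself a trigger — this domain ends here.
From /ḍ/ at 12 leftward: 11 /a/ → [+RTR]; 10 /p/ transparent; 9 /s/ transparent; 8 /j/ blocks.
From /ṭ/ at 14 rightward: 15 /p/ transparent; 16 /š/ blocks.
From /ṭ/ at 14 leftward: 13 /d/ transparent; 12 /ḍ/ is itself a trigger — this domain ends here.
Targets with no active source: positions 1 3 4 stay [-emphatic].
[+RTR] positions on the surface: 11 12 14.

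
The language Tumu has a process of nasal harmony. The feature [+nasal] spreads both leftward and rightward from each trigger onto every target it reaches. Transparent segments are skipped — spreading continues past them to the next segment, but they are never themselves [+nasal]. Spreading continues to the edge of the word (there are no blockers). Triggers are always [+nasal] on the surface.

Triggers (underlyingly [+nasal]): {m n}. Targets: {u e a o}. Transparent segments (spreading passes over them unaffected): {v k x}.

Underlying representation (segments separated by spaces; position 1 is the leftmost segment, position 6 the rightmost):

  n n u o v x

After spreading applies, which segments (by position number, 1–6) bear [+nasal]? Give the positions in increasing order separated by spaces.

1 2 3 4

From /n/ at 1 rightward: 2 /n/ is itself a trigger — this domain ends here.
From /n/ at 1 leftward: word edge.
From /n/ at 2 rightward: 3 /u/ → [+nasal]; 4 /o/ → [+nasal]; 5 /v/ transparent; 6 /x/ transparent; word edge.
From /n/ at 2 leftward: 1 /n/ is itself a trigger — this domain ends here.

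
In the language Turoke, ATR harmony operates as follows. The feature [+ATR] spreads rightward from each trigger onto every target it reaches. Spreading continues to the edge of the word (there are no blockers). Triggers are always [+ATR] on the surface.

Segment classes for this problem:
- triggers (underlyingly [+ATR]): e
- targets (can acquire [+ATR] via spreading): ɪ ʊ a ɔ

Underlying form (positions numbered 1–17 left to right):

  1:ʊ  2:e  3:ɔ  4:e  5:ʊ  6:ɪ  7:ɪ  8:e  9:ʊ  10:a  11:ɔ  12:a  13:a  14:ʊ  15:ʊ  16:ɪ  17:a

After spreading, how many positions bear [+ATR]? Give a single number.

16

From /e/ at 2 rightward: 3 /ɔ/ → [+ATR]; 4 /e/ is itself a trigger — this domain ends here.
From /e/ at 4 rightward: 5 /ʊ/ → [+ATR]; 6 /ɪ/ → [+ATR]; 7 /ɪ/ → [+ATR]; 8 /e/ is itself a trigger — this domain ends here.
From /e/ at 8 rightward: 9 /ʊ/ → [+ATR]; 10 /a/ → [+ATR]; 11 /ɔ/ → [+ATR]; 12 /a/ → [+ATR]; 13 /a/ → [+ATR]; 14 /ʊ/ → [+ATR]; 15 /ʊ/ → [+ATR]; 16 /ɪ/ → [+ATR]; 17 /a/ → [+ATR]; word edge.
Target with no active source: position 1 stays [-ATR].
[+ATR] positions on the surface: 2 3 4 5 6 7 8 9 10 11 12 13 14 15 16 17.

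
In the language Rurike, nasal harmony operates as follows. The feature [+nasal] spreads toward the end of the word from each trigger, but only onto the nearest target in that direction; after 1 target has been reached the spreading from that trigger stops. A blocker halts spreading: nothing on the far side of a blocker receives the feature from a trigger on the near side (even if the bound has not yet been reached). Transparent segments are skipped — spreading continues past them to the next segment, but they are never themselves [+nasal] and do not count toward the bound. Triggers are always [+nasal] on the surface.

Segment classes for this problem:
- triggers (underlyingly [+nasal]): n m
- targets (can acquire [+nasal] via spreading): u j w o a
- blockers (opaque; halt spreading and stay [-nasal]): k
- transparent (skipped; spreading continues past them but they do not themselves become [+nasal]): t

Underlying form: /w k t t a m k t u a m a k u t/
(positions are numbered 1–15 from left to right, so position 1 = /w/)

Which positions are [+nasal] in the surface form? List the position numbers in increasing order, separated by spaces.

From /m/ at 6 rightward: 7 /k/ blocks.
From /m/ at 11 rightward: 12 /a/ → [+nasal]; bound reached.
Targets with no active source: positions 1 5 9 10 14 stay [-nasal].

6 11 12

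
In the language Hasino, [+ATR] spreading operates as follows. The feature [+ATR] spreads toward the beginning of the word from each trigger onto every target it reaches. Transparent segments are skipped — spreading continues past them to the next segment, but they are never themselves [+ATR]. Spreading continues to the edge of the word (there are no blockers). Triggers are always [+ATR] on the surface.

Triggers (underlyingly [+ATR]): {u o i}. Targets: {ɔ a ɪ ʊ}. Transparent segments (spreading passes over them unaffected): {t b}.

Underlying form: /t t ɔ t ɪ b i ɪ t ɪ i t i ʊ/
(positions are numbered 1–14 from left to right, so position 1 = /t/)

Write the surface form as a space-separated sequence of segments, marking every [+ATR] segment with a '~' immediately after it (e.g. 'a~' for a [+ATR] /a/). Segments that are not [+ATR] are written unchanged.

From /i/ at 7 leftward: 6 /b/ transparent; 5 /ɪ/ → [+ATR]; 4 /t/ transparent; 3 /ɔ/ → [+ATR]; 2 /t/ transparent; 1 /t/ transparent; word edge.
From /i/ at 11 leftward: 10 /ɪ/ → [+ATR]; 9 /t/ transparent; 8 /ɪ/ → [+ATR]; 7 /i/ is itself a trigger — this domain ends here.
From /i/ at 13 leftward: 12 /t/ transparent; 11 /i/ is itself a trigger — this domain ends here.
Target with no active source: position 14 stays [-ATR].
[+ATR] positions on the surface: 3 5 7 8 10 11 13.

t t ɔ~ t ɪ~ b i~ ɪ~ t ɪ~ i~ t i~ ʊ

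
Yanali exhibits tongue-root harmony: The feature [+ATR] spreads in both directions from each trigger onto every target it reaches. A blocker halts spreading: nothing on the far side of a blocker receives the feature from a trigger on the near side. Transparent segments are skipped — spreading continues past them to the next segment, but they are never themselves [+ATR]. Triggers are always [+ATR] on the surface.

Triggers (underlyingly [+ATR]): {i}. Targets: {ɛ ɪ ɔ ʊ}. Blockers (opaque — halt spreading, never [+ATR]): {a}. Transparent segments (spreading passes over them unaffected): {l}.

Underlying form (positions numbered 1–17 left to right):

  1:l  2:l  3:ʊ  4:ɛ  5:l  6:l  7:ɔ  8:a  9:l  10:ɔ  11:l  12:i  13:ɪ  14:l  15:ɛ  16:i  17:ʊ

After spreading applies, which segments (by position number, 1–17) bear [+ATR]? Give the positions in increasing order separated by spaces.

10 12 13 15 16 17

From /i/ at 12 rightward: 13 /ɪ/ → [+ATR]; 14 /l/ transparent; 15 /ɛ/ → [+ATR]; 16 /i/ is itself a trigger — this domain ends here.
From /i/ at 12 leftward: 11 /l/ transparent; 10 /ɔ/ → [+ATR]; 9 /l/ transparent; 8 /a/ blocks.
From /i/ at 16 rightward: 17 /ʊ/ → [+ATR]; word edge.
From /i/ at 16 leftward: 15 /ɛ/ → [+ATR]; 14 /l/ transparent; 13 /ɪ/ → [+ATR]; 12 /i/ is itself a trigger — this domain ends here.
Targets with no active source: positions 3 4 7 stay [-ATR].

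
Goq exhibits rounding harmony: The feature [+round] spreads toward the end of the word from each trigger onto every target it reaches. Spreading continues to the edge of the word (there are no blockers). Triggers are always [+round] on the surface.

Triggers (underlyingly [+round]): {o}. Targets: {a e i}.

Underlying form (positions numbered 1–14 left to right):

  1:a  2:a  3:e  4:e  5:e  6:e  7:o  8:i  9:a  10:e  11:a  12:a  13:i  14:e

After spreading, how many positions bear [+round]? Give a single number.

8

From /o/ at 7 rightward: 8 /i/ → [+round]; 9 /a/ → [+round]; 10 /e/ → [+round]; 11 /a/ → [+round]; 12 /a/ → [+round]; 13 /i/ → [+round]; 14 /e/ → [+round]; word edge.
Targets with no active source: positions 1 2 3 4 5 6 stay [-round].
[+round] positions on the surface: 7 8 9 10 11 12 13 14.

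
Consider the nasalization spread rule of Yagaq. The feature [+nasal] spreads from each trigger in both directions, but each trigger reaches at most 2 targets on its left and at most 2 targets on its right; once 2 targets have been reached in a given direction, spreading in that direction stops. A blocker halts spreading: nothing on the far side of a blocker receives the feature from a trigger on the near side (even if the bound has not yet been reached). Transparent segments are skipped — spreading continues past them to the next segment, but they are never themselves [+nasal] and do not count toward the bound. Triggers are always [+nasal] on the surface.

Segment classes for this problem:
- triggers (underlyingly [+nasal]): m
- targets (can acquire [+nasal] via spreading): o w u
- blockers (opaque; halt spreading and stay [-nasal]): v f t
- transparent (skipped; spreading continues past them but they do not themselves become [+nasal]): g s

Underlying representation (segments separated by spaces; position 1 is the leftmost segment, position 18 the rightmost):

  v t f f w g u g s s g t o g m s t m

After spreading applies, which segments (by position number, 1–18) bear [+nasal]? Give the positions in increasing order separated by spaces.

From /m/ at 15 rightward: 16 /s/ transparent; 17 /t/ blocks.
From /m/ at 15 leftward: 14 /g/ transparent; 13 /o/ → [+nasal]; 12 /t/ blocks.
From /m/ at 18 rightward: word edge.
From /m/ at 18 leftward: 17 /t/ blocks.
Targets with no active source: positions 5 7 stay [-nasal].

13 15 18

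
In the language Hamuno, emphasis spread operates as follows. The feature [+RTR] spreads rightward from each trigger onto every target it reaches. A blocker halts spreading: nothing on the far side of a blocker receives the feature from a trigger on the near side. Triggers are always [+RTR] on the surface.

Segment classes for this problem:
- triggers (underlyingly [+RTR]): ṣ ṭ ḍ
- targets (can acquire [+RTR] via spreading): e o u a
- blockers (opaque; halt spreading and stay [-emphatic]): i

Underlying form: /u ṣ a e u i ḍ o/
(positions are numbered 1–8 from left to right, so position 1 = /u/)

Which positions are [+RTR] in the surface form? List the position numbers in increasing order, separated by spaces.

From /ṣ/ at 2 rightward: 3 /a/ → [+RTR]; 4 /e/ → [+RTR]; 5 /u/ → [+RTR]; 6 /i/ blocks.
From /ḍ/ at 7 rightward: 8 /o/ → [+RTR]; word edge.
Target with no active source: position 1 stays [-emphatic].

2 3 4 5 7 8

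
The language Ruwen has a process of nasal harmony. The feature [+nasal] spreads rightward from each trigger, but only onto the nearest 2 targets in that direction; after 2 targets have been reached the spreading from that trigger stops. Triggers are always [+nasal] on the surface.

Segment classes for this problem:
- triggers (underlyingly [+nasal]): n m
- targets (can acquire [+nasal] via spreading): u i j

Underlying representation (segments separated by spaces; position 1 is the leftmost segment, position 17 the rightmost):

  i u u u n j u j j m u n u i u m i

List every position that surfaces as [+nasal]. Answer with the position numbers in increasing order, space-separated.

From /n/ at 5 rightward: 6 /j/ → [+nasal]; 7 /u/ → [+nasal]; bound reached.
From /m/ at 10 rightward: 11 /u/ → [+nasal]; 12 /n/ is itself a trigger — this domain ends here.
From /n/ at 12 rightward: 13 /u/ → [+nasal]; 14 /i/ → [+nasal]; bound reached.
From /m/ at 16 rightward: 17 /i/ → [+nasal]; word edge.
Targets with no active source: positions 1 2 3 4 8 9 15 stay [-nasal].

5 6 7 10 11 12 13 14 16 17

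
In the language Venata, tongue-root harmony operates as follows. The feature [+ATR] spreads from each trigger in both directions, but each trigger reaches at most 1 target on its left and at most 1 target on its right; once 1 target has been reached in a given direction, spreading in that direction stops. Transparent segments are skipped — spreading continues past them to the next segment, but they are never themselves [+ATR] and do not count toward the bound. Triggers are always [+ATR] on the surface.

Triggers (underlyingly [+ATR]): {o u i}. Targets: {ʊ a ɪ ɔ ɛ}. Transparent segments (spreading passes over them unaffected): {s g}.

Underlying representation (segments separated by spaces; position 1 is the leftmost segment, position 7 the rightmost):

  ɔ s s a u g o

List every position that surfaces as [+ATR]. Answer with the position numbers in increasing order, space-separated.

From /u/ at 5 rightward: 6 /g/ transparent; 7 /o/ is itself a trigger — this domain ends here.
From /u/ at 5 leftward: 4 /a/ → [+ATR]; bound reached.
From /o/ at 7 rightward: word edge.
From /o/ at 7 leftward: 6 /g/ transparent; 5 /u/ is itself a trigger — this domain ends here.
Target with no active source: position 1 stays [-ATR].

4 5 7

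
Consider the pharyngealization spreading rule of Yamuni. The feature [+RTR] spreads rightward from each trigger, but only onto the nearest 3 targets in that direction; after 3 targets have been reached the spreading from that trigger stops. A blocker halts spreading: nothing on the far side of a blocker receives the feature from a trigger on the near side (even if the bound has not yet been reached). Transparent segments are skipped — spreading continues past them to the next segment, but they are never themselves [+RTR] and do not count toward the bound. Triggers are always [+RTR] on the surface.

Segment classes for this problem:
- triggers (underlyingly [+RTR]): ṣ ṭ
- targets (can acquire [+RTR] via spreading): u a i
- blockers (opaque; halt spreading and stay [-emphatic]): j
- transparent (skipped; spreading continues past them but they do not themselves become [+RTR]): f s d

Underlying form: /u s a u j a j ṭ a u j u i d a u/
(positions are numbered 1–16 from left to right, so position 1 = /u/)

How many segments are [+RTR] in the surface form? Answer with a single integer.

3

From /ṭ/ at 8 rightward: 9 /a/ → [+RTR]; 10 /u/ → [+RTR]; 11 /j/ blocks.
Targets with no active source: positions 1 3 4 6 12 13 15 16 stay [-emphatic].
[+RTR] positions on the surface: 8 9 10.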